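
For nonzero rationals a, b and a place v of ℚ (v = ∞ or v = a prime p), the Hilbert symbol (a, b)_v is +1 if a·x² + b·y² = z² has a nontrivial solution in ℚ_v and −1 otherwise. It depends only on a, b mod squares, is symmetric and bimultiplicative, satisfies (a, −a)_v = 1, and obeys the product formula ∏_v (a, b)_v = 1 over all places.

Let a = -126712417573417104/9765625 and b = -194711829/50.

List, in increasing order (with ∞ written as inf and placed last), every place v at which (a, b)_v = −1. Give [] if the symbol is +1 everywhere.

[2, 3, 13, 17, 19, inf]

(a, b) ≡ (-881049, -2304282) mod (ℚ^×)²; places V = {2, 3, 5, 11, 13, 17, 19, 29, 41, ∞}.
(a,b)_19: α=1, u≡18; β=1, v≡8 (mod 19); (18|19)=-1, (8|19)=-1; sign (−1)^1·-1^1·-1^1 = -1.
(a,b)_41: α=1, u≡37; β=1, v≡23 (mod 41); (37|41)=+1, (23|41)=+1; sign (−1)^0·+1^1·+1^1 = +1.
(a,b)_5: α=-10, u≡1; β=-2, v≡3 (mod 5); (1|5)=+1, (3|5)=-1; sign (−1)^0·+1^-2·-1^-10 = +1.
(a,b)_2: α=4, β=-1; u≡7, v≡3 (mod 8); ε(u)ε(v)=1·1, αω(v)=4·1, βω(u)=-1·0; sum ≡ 1  ⇒  -1.
(a,b)_17: α=2, u≡14; β=1, v≡6 (mod 17); (14|17)=-1, (6|17)=-1; sign (−1)^0·-1^1·-1^2 = -1.
(a,b)_3: α=3, u≡2; β=1, v≡2 (mod 3); (2|3)=-1, (2|3)=-1; sign (−1)^1·-1^1·-1^3 = -1.
(a,b)_29: α=1, u≡18; β=1, v≡26 (mod 29); (18|29)=-1, (26|29)=-1; sign (−1)^0·-1^1·-1^1 = +1.
(a,b)_13: α=5, u≡9; β=2, v≡8 (mod 13); (9|13)=+1, (8|13)=-1; sign (−1)^0·+1^2·-1^5 = -1.
(a,b)_11: α=2, u≡6; β=0, v≡3 (mod 11); (6|11)=-1, (3|11)=+1; sign (−1)^0·-1^0·+1^2 = +1.
(a,b)_∞: sgn(-881049)=−, sgn(-2304282)=−, so -1.
(-881049, -2304282 / ℚ) ramifies at {2, 3, 13, 17, 19, ∞}: a division algebra.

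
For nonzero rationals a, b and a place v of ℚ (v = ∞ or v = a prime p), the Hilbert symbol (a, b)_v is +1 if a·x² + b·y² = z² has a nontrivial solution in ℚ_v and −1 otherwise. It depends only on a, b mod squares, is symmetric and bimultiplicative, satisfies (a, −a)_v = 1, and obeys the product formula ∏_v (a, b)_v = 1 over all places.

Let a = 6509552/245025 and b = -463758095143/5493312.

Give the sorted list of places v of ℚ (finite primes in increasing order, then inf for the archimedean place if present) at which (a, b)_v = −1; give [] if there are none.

(a, b) ≡ (23, -231) mod (ℚ^×)²; places V = {2, 3, 5, 7, 11, 17, 19, 23, 31, ∞}.
(a,b)_31: α=0, u≡17; β=2, v≡12 (mod 31); (17|31)=-1, (12|31)=-1; sign (−1)^0·-1^2·-1^0 = +1.
(a,b)_19: α=2, u≡1; β=4, v≡9 (mod 19); (1|19)=+1, (9|19)=+1; sign (−1)^0·+1^4·+1^2 = +1.
(a,b)_23: α=1, u≡13; β=2, v≡7 (mod 23); (13|23)=+1, (7|23)=-1; sign (−1)^0·+1^2·-1^1 = -1.
(a,b)_2: α=4, β=-6; u≡7, v≡1 (mod 8); ε(u)ε(v)=1·0, αω(v)=4·0, βω(u)=-6·0; sum ≡ 0  ⇒  +1.
(a,b)_∞: sgn(23)=+, sgn(-231)=−, so +1.
(a,b)_11: α=-2, u≡5; β=-1, v≡3 (mod 11); (5|11)=+1, (3|11)=+1; sign (−1)^0·+1^-1·+1^-2 = +1.
(a,b)_17: α=0, u≡12; β=-2, v≡12 (mod 17); (12|17)=-1, (12|17)=-1; sign (−1)^0·-1^-2·-1^0 = +1.
(a,b)_3: α=-4, u≡2; β=-3, v≡1 (mod 3); (2|3)=-1, (1|3)=+1; sign (−1)^0·-1^-3·+1^-4 = -1.
(a,b)_7: α=2, u≡4; β=1, v≡2 (mod 7); (4|7)=+1, (2|7)=+1; sign (−1)^0·+1^1·+1^2 = +1.
(a,b)_5: α=-2, u≡2; β=0, v≡1 (mod 5); (2|5)=-1, (1|5)=+1; sign (−1)^0·-1^0·+1^-2 = +1.
Ram(23, -231) = {3, 23}; no ℚ_3-point on the conic.

[3, 23]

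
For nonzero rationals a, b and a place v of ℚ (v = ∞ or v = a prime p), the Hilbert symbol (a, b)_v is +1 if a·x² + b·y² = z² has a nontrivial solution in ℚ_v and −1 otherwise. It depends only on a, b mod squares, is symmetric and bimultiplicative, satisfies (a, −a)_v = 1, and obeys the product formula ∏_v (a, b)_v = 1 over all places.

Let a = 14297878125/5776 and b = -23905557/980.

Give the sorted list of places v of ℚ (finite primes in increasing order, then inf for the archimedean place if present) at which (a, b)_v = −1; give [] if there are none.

(a, b) ≡ (5, -465) mod (ℚ^×)²; places V = {2, 3, 5, 7, 13, 19, 23, 31, ∞}.
(a,b)_31: α=2, u≡14; β=1, v≡7 (mod 31); (14|31)=+1, (7|31)=+1; sign (−1)^0·+1^1·+1^2 = +1.
(a,b)_19: α=-2, u≡17; β=0, v≡10 (mod 19); (17|19)=+1, (10|19)=-1; sign (−1)^0·+1^0·-1^-2 = +1.
(a,b)_7: α=0, u≡6; β=-2, v≡4 (mod 7); (6|7)=-1, (4|7)=+1; sign (−1)^0·-1^-2·+1^0 = +1.
(a,b)_2: α=-4, β=-2; u≡5, v≡7 (mod 8); ε(u)ε(v)=0·1, αω(v)=-4·0, βω(u)=-2·1; sum ≡ 0  ⇒  +1.
(a,b)_3: α=2, u≡2; β=3, v≡1 (mod 3); (2|3)=-1, (1|3)=+1; sign (−1)^0·-1^3·+1^2 = -1.
(a,b)_13: α=0, u≡6; β=4, v≡12 (mod 13); (6|13)=-1, (12|13)=+1; sign (−1)^0·-1^4·+1^0 = +1.
(a,b)_∞: sgn(5)=+, sgn(-465)=−, so +1.
(a,b)_23: α=2, u≡22; β=0, v≡18 (mod 23); (22|23)=-1, (18|23)=+1; sign (−1)^0·-1^0·+1^2 = +1.
(a,b)_5: α=5, u≡1; β=-1, v≡3 (mod 5); (1|5)=+1, (3|5)=-1; sign (−1)^0·+1^-1·-1^5 = -1.
(5, -465 / ℚ) ramifies at {3, 5}: a division algebra.

[3, 5]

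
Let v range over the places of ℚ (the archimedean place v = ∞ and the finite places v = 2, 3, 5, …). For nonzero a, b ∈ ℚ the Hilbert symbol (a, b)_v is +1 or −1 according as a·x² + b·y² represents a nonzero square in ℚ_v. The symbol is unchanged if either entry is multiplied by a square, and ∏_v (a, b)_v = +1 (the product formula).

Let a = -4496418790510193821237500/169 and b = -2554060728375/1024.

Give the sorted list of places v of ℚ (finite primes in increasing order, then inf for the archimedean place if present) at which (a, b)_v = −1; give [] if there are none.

[5, 43, 47, inf]

(a, b) ≡ (-3951055, -232415) mod (ℚ^×)²; places V = {2, 3, 5, 13, 17, 23, 43, 47, ∞}.
(a,b)_23: α=3, u≡13; β=1, v≡17 (mod 23); (13|23)=+1, (17|23)=-1; sign (−1)^1·+1^1·-1^3 = +1.
(a,b)_2: α=2, β=-10; u≡1, v≡1 (mod 8); ε(u)ε(v)=0·0, αω(v)=2·0, βω(u)=-10·0; sum ≡ 0  ⇒  +1.
(a,b)_5: α=5, u≡1; β=3, v≡2 (mod 5); (1|5)=+1, (2|5)=-1; sign (−1)^0·+1^3·-1^5 = -1.
(a,b)_43: α=3, u≡38; β=1, v≡17 (mod 43); (38|43)=+1, (17|43)=+1; sign (−1)^1·+1^1·+1^3 = -1.
(a,b)_13: α=-2, u≡9; β=2, v≡4 (mod 13); (9|13)=+1, (4|13)=+1; sign (−1)^0·+1^2·+1^-2 = +1.
(a,b)_47: α=3, u≡34; β=1, v≡14 (mod 47); (34|47)=+1, (14|47)=+1; sign (−1)^1·+1^1·+1^3 = -1.
(a,b)_17: α=3, u≡8; β=2, v≡8 (mod 17); (8|17)=+1, (8|17)=+1; sign (−1)^0·+1^2·+1^3 = +1.
(a,b)_∞: sgn(-3951055)=−, sgn(-232415)=−, so -1.
(a,b)_3: α=6, u≡2; β=2, v≡1 (mod 3); (2|3)=-1, (1|3)=+1; sign (−1)^0·-1^2·+1^6 = +1.
Ram(-3951055, -232415) = {5, 43, 47, ∞}; no ℚ_5-point on the conic.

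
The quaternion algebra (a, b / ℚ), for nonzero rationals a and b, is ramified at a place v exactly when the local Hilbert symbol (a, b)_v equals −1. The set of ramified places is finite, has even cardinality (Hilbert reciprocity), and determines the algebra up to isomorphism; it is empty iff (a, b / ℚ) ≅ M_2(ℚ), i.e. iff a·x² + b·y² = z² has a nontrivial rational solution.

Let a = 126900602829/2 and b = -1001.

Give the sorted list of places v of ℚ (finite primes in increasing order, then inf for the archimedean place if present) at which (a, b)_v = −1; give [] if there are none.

Mod squares: a ≡ 858, b ≡ -1001. Check v ∈ {∞, 2, 3, 7, 11, 13}.
v=2: v_2(a)=-1, v_2(b)=0; units ≡ 5, 7 (mod 8); ε·ε+αω+βω = 0·1+-1·0+0·1 ≡ 0  ⇒  (a,b)_2 = +1.
v=13: a=13^3·(≡12), b=13^1·(≡1) mod 13; (12|13)=+1, (1|13)=+1; (−1)^{3·1·6}·(+1)^1·(+1)^3 = +1.
v=3: a=3^7·(≡1), b=3^0·(≡1) mod 3; (1|3)=+1, (1|3)=+1; (−1)^{7·0·1}·(+1)^0·(+1)^7 = +1.
v=11: a=11^1·(≡9), b=11^1·(≡8) mod 11; (9|11)=+1, (8|11)=-1; (−1)^{1·1·5}·(+1)^1·(-1)^1 = +1.
v=∞: 858 > 0 and -1001 < 0  ⇒  (a,b)_∞ = +1.
v=7: a=7^4·(≡1), b=7^1·(≡4) mod 7; (1|7)=+1, (4|7)=+1; (−1)^{4·1·3}·(+1)^1·(+1)^4 = +1.
Every local symbol is +1, so the conic 858·x² + -1001·y² = z² has ℚ_v-points for all v and hence a ℚ-point; (a, b / ℚ) ≅ M_2(ℚ).

[]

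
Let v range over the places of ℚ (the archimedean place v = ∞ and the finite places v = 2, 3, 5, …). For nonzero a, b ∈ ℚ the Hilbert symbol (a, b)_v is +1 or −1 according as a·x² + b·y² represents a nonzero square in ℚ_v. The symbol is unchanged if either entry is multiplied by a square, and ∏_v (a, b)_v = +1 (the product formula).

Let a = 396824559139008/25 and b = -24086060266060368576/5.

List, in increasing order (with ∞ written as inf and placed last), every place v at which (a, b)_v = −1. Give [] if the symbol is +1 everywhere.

Mod squares: a ≡ 187, b ≡ -56751695. Check v ∈ {∞, 2, 3, 5, 7, 11, 13, 17, 23, 29}.
v=11: a=11^1·(≡8), b=11^1·(≡7) mod 11; (8|11)=-1, (7|11)=-1; (−1)^{1·1·5}·(-1)^1·(-1)^1 = -1.
v=29: a=29^2·(≡6), b=29^3·(≡24) mod 29; (6|29)=+1, (24|29)=+1; (−1)^{2·3·14}·(+1)^3·(+1)^2 = +1.
v=3: a=3^2·(≡1), b=3^2·(≡1) mod 3; (1|3)=+1, (1|3)=+1; (−1)^{2·2·1}·(+1)^2·(+1)^2 = +1.
v=2: v_2(a)=6, v_2(b)=6; units ≡ 3, 1 (mod 8); ε·ε+αω+βω = 1·0+6·0+6·1 ≡ 0  ⇒  (a,b)_2 = +1.
v=7: a=7^2·(≡3), b=7^3·(≡2) mod 7; (3|7)=-1, (2|7)=+1; (−1)^{2·3·3}·(-1)^3·(+1)^2 = -1.
v=∞: 187 > 0 and -56751695 < 0  ⇒  (a,b)_∞ = +1.
v=13: a=13^2·(≡11), b=13^3·(≡7) mod 13; (11|13)=-1, (7|13)=-1; (−1)^{2·3·6}·(-1)^3·(-1)^2 = -1.
v=5: a=5^-2·(≡3), b=5^-1·(≡4) mod 5; (3|5)=-1, (4|5)=+1; (−1)^{-2·-1·2}·(-1)^-1·(+1)^-2 = -1.
v=23: a=23^2·(≡8), b=23^3·(≡10) mod 23; (8|23)=+1, (10|23)=-1; (−1)^{2·3·11}·(+1)^3·(-1)^2 = +1.
v=17: a=17^1·(≡14), b=17^1·(≡3) mod 17; (14|17)=-1, (3|17)=-1; (−1)^{1·1·8}·(-1)^1·(-1)^1 = +1.
Ram(187, -56751695) = {5, 7, 11, 13}; no ℚ_5-point on the conic.

[5, 7, 11, 13]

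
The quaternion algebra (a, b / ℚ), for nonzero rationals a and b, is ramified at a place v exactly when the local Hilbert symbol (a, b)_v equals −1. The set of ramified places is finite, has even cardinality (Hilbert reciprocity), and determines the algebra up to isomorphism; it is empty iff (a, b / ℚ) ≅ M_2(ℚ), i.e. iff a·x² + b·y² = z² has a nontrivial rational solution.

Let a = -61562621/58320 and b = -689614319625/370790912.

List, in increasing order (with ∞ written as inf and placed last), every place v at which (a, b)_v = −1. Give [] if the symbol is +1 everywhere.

[2, 3, 29, inf]

(a, b) ≡ (-145, -9570) mod (ℚ^×)²; places V = {2, 3, 5, 7, 11, 23, 29, 31, 37, 47, ∞}.
(a,b)_2: α=-4, β=-9; u≡7, v≡7 (mod 8); ε(u)ε(v)=1·1, αω(v)=-4·0, βω(u)=-9·0; sum ≡ 1  ⇒  -1.
(a,b)_5: α=-1, u≡1; β=3, v≡4 (mod 5); (1|5)=+1, (4|5)=+1; sign (−1)^0·+1^3·+1^-1 = +1.
(a,b)_31: α=2, u≡19; β=0, v≡8 (mod 31); (19|31)=+1, (8|31)=+1; sign (−1)^0·+1^0·+1^2 = +1.
(a,b)_∞: sgn(-145)=−, sgn(-9570)=−, so -1.
(a,b)_23: α=0, u≡2; β=-2, v≡15 (mod 23); (2|23)=+1, (15|23)=-1; sign (−1)^0·+1^-2·-1^0 = +1.
(a,b)_37: α=0, u≡11; β=-2, v≡29 (mod 37); (11|37)=+1, (29|37)=-1; sign (−1)^0·+1^-2·-1^0 = +1.
(a,b)_3: α=-6, u≡2; β=1, v≡2 (mod 3); (2|3)=-1, (2|3)=-1; sign (−1)^0·-1^1·-1^-6 = -1.
(a,b)_29: α=1, u≡9; β=1, v≡18 (mod 29); (9|29)=+1, (18|29)=-1; sign (−1)^0·+1^1·-1^1 = -1.
(a,b)_7: α=0, u≡2; β=8, v≡6 (mod 7); (2|7)=+1, (6|7)=-1; sign (−1)^0·+1^8·-1^0 = +1.
(a,b)_47: α=2, u≡40; β=0, v≡37 (mod 47); (40|47)=-1, (37|47)=+1; sign (−1)^0·-1^0·+1^2 = +1.
(a,b)_11: α=0, u≡5; β=1, v≡10 (mod 11); (5|11)=+1, (10|11)=-1; sign (−1)^0·+1^1·-1^0 = +1.
(-145, -9570 / ℚ) ramifies at {2, 3, 29, ∞}: a division algebra.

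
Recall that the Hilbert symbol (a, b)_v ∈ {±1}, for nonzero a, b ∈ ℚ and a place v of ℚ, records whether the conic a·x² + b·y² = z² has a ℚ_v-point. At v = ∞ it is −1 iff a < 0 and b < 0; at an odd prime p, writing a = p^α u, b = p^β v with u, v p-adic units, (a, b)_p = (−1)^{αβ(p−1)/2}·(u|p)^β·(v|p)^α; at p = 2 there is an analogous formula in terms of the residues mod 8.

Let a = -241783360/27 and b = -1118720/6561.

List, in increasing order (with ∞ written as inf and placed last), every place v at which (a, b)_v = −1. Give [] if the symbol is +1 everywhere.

[2, 7, 13, 19, 23, inf]

Mod squares: a ≡ -31395, b ≡ -4370. Check v ∈ {∞, 2, 3, 5, 7, 13, 19, 23}.
v=5: a=5^1·(≡4), b=5^1·(≡1) mod 5; (4|5)=+1, (1|5)=+1; (−1)^{1·1·2}·(+1)^1·(+1)^1 = +1.
v=23: a=23^1·(≡15), b=23^1·(≡20) mod 23; (15|23)=-1, (20|23)=-1; (−1)^{1·1·11}·(-1)^1·(-1)^1 = -1.
v=3: a=3^-3·(≡2), b=3^-8·(≡1) mod 3; (2|3)=-1, (1|3)=+1; (−1)^{-3·-8·1}·(-1)^-8·(+1)^-3 = +1.
v=∞: -31395 < 0 and -4370 < 0  ⇒  (a,b)_∞ = -1.
v=2: v_2(a)=6, v_2(b)=9; units ≡ 5, 7 (mod 8); ε·ε+αω+βω = 0·1+6·0+9·1 ≡ 1  ⇒  (a,b)_2 = -1.
v=19: a=19^2·(≡13), b=19^1·(≡16) mod 19; (13|19)=-1, (16|19)=+1; (−1)^{2·1·9}·(-1)^1·(+1)^2 = -1.
v=7: a=7^1·(≡2), b=7^0·(≡3) mod 7; (2|7)=+1, (3|7)=-1; (−1)^{1·0·3}·(+1)^0·(-1)^1 = -1.
v=13: a=13^1·(≡3), b=13^0·(≡11) mod 13; (3|13)=+1, (11|13)=-1; (−1)^{1·0·6}·(+1)^0·(-1)^1 = -1.
Ram(-31395, -4370) = {2, 7, 13, 19, 23, ∞}; no ℚ_2-point on the conic.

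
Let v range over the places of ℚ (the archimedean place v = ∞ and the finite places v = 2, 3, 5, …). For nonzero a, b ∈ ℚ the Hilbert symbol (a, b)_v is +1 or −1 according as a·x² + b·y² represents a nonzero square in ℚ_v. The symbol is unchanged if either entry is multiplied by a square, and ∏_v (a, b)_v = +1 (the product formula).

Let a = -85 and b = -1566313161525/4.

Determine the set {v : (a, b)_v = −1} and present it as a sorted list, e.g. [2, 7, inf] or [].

Mod squares: a ≡ -85, b ≡ -21. Check v ∈ {∞, 2, 3, 5, 7, 17}.
v=3: a=3^0·(≡2), b=3^7·(≡2) mod 3; (2|3)=-1, (2|3)=-1; (−1)^{0·7·1}·(-1)^7·(-1)^0 = -1.
v=∞: -85 < 0 and -21 < 0  ⇒  (a,b)_∞ = -1.
v=5: a=5^1·(≡3), b=5^2·(≡1) mod 5; (3|5)=-1, (1|5)=+1; (−1)^{1·2·2}·(-1)^2·(+1)^1 = +1.
v=17: a=17^1·(≡12), b=17^4·(≡2) mod 17; (12|17)=-1, (2|17)=+1; (−1)^{1·4·8}·(-1)^4·(+1)^1 = +1.
v=2: v_2(a)=0, v_2(b)=-2; units ≡ 3, 3 (mod 8); ε·ε+αω+βω = 1·1+0·1+-2·1 ≡ 1  ⇒  (a,b)_2 = -1.
v=7: a=7^0·(≡6), b=7^3·(≡2) mod 7; (6|7)=-1, (2|7)=+1; (−1)^{0·3·3}·(-1)^3·(+1)^0 = -1.
(-85, -21 / ℚ) ramifies at {2, 3, 7, ∞}: a division algebra.

[2, 3, 7, inf]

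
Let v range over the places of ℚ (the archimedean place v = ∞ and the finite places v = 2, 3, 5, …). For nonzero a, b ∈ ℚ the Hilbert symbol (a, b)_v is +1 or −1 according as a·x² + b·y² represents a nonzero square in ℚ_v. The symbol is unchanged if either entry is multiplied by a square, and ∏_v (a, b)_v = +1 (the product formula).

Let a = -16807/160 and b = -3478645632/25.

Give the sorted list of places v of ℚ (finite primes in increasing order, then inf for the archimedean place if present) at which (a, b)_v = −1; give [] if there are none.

Mod squares: a ≡ -70, b ≡ -462. Check v ∈ {∞, 2, 3, 5, 7, 11}.
v=3: a=3^0·(≡2), b=3^1·(≡2) mod 3; (2|3)=-1, (2|3)=-1; (−1)^{0·1·1}·(-1)^1·(-1)^0 = -1.
v=5: a=5^-1·(≡4), b=5^-2·(≡3) mod 5; (4|5)=+1, (3|5)=-1; (−1)^{-1·-2·2}·(+1)^-2·(-1)^-1 = -1.
v=11: a=11^0·(≡2), b=11^1·(≡2) mod 11; (2|11)=-1, (2|11)=-1; (−1)^{0·1·5}·(-1)^1·(-1)^0 = -1.
v=∞: -70 < 0 and -462 < 0  ⇒  (a,b)_∞ = -1.
v=2: v_2(a)=-5, v_2(b)=7; units ≡ 5, 1 (mod 8); ε·ε+αω+βω = 0·0+-5·0+7·1 ≡ 1  ⇒  (a,b)_2 = -1.
v=7: a=7^5·(≡1), b=7^7·(≡1) mod 7; (1|7)=+1, (1|7)=+1; (−1)^{5·7·3}·(+1)^7·(+1)^5 = -1.
|Ram(-70, -462)| = 6, even; anisotropic at {2, 3, 5, 7, 11, ∞}.

[2, 3, 5, 7, 11, inf]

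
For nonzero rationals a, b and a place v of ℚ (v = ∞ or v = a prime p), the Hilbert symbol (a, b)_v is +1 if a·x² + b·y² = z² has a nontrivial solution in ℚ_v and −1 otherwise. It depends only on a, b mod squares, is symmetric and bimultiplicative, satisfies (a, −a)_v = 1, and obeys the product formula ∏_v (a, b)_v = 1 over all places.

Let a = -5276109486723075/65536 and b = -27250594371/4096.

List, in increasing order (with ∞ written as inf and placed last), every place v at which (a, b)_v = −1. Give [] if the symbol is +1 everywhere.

[11, inf]

Mod squares: a ≡ -3, b ≡ -19019. Check v ∈ {∞, 2, 3, 5, 7, 11, 13, 19}.
v=7: a=7^6·(≡4), b=7^3·(≡5) mod 7; (4|7)=+1, (5|7)=-1; (−1)^{6·3·3}·(+1)^3·(-1)^6 = +1.
v=11: a=11^2·(≡7), b=11^1·(≡9) mod 11; (7|11)=-1, (9|11)=+1; (−1)^{2·1·5}·(-1)^1·(+1)^2 = -1.
v=3: a=3^5·(≡2), b=3^4·(≡1) mod 3; (2|3)=-1, (1|3)=+1; (−1)^{5·4·1}·(-1)^4·(+1)^5 = +1.
v=5: a=5^2·(≡2), b=5^0·(≡4) mod 5; (2|5)=-1, (4|5)=+1; (−1)^{2·0·2}·(-1)^0·(+1)^2 = +1.
v=13: a=13^2·(≡10), b=13^1·(≡6) mod 13; (10|13)=+1, (6|13)=-1; (−1)^{2·1·6}·(+1)^1·(-1)^2 = +1.
v=2: v_2(a)=-16, v_2(b)=-12; units ≡ 5, 5 (mod 8); ε·ε+αω+βω = 0·0+-16·1+-12·1 ≡ 0  ⇒  (a,b)_2 = +1.
v=∞: -3 < 0 and -19019 < 0  ⇒  (a,b)_∞ = -1.
v=19: a=19^2·(≡5), b=19^3·(≡11) mod 19; (5|19)=+1, (11|19)=+1; (−1)^{2·3·9}·(+1)^3·(+1)^2 = +1.
Ram(-3, -19019) = {11, ∞}; no ℚ_11-point on the conic.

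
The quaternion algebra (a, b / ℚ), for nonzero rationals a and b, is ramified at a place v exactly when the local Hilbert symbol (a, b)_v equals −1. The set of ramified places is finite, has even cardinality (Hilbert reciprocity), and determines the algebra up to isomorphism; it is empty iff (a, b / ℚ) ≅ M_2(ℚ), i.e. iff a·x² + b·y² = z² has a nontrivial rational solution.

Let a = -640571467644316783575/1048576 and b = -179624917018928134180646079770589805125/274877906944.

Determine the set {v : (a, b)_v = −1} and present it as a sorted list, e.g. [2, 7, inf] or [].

[5, 11, 17, inf]

(a, b) ≡ (-138567, -2805) mod (ℚ^×)²; places V = {2, 3, 5, 7, 11, 13, 17, 19, 37, 41, 43, ∞}.
(a,b)_11: α=3, u≡4; β=5, v≡4 (mod 11); (4|11)=+1, (4|11)=+1; sign (−1)^1·+1^5·+1^3 = -1.
(a,b)_5: α=2, u≡2; β=3, v≡1 (mod 5); (2|5)=-1, (1|5)=+1; sign (−1)^0·-1^3·+1^2 = -1.
(a,b)_13: α=1, u≡4; β=2, v≡4 (mod 13); (4|13)=+1, (4|13)=+1; sign (−1)^0·+1^2·+1^1 = +1.
(a,b)_∞: sgn(-138567)=−, sgn(-2805)=−, so -1.
(a,b)_7: α=2, u≡5; β=4, v≡2 (mod 7); (5|7)=-1, (2|7)=+1; sign (−1)^0·-1^4·+1^2 = +1.
(a,b)_41: α=0, u≡19; β=2, v≡17 (mod 41); (19|41)=-1, (17|41)=-1; sign (−1)^0·-1^2·-1^0 = +1.
(a,b)_17: α=1, u≡9; β=1, v≡6 (mod 17); (9|17)=+1, (6|17)=-1; sign (−1)^0·+1^1·-1^1 = -1.
(a,b)_19: α=1, u≡15; β=2, v≡9 (mod 19); (15|19)=-1, (9|19)=+1; sign (−1)^0·-1^2·+1^1 = +1.
(a,b)_3: α=3, u≡2; β=5, v≡1 (mod 3); (2|3)=-1, (1|3)=+1; sign (−1)^1·-1^5·+1^3 = +1.
(a,b)_37: α=4, u≡5; β=6, v≡33 (mod 37); (5|37)=-1, (33|37)=+1; sign (−1)^0·-1^6·+1^4 = +1.
(a,b)_2: α=-20, β=-38; u≡1, v≡3 (mod 8); ε(u)ε(v)=0·1, αω(v)=-20·1, βω(u)=-38·0; sum ≡ 0  ⇒  +1.
(a,b)_43: α=2, u≡42; β=4, v≡42 (mod 43); (42|43)=-1, (42|43)=-1; sign (−1)^0·-1^4·-1^2 = +1.
(-138567, -2805 / ℚ) ramifies at {5, 11, 17, ∞}: a division algebra.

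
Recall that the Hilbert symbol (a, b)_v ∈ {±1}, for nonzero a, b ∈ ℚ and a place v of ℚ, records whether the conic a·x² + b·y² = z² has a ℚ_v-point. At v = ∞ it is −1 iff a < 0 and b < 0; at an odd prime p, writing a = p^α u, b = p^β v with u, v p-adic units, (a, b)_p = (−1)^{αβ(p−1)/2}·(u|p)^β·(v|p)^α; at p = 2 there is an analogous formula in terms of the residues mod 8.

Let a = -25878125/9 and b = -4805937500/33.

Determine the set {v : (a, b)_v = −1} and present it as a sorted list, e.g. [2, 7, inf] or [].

[5, 11, 13, inf]

(a, b) ≡ (-5, -15015) mod (ℚ^×)²; places V = {2, 3, 5, 7, 11, 13, ∞}.
(a,b)_∞: sgn(-5)=−, sgn(-15015)=−, so -1.
(a,b)_13: α=2, u≡6; β=3, v≡7 (mod 13); (6|13)=-1, (7|13)=-1; sign (−1)^0·-1^3·-1^2 = -1.
(a,b)_11: α=0, u≡10; β=-1, v≡7 (mod 11); (10|11)=-1, (7|11)=-1; sign (−1)^0·-1^-1·-1^0 = -1.
(a,b)_7: α=2, u≡2; β=1, v≡4 (mod 7); (2|7)=+1, (4|7)=+1; sign (−1)^0·+1^1·+1^2 = +1.
(a,b)_3: α=-2, u≡1; β=-1, v≡2 (mod 3); (1|3)=+1, (2|3)=-1; sign (−1)^0·+1^-1·-1^-2 = +1.
(a,b)_5: α=5, u≡1; β=7, v≡3 (mod 5); (1|5)=+1, (3|5)=-1; sign (−1)^0·+1^7·-1^5 = -1.
(a,b)_2: α=0, β=2; u≡3, v≡1 (mod 8); ε(u)ε(v)=1·0, αω(v)=0·0, βω(u)=2·1; sum ≡ 0  ⇒  +1.
(-5, -15015 / ℚ) ramifies at {5, 11, 13, ∞}: a division algebra.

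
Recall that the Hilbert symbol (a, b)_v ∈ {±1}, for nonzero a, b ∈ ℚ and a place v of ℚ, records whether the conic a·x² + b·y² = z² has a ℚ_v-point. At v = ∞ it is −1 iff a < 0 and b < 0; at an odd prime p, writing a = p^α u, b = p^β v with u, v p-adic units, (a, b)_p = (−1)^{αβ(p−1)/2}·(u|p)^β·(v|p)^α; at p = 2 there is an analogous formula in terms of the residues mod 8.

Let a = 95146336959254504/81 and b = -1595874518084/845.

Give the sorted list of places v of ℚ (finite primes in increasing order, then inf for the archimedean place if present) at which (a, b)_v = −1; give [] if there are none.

Mod squares: a ≡ 74, b ≡ -1164205. Check v ∈ {∞, 2, 3, 5, 7, 11, 13, 17, 29, 31, 37}.
v=13: a=13^0·(≡9), b=13^-2·(≡10) mod 13; (9|13)=+1, (10|13)=+1; (−1)^{0·-2·6}·(+1)^-2·(+1)^0 = +1.
v=11: a=11^2·(≡2), b=11^2·(≡10) mod 11; (2|11)=-1, (10|11)=-1; (−1)^{2·2·5}·(-1)^2·(-1)^2 = +1.
v=3: a=3^-4·(≡2), b=3^0·(≡2) mod 3; (2|3)=-1, (2|3)=-1; (−1)^{-4·0·1}·(-1)^0·(-1)^-4 = +1.
v=31: a=31^2·(≡12), b=31^1·(≡12) mod 31; (12|31)=-1, (12|31)=-1; (−1)^{2·1·15}·(-1)^1·(-1)^2 = -1.
v=7: a=7^4·(≡1), b=7^3·(≡6) mod 7; (1|7)=+1, (6|7)=-1; (−1)^{4·3·3}·(+1)^3·(-1)^4 = +1.
v=5: a=5^0·(≡4), b=5^-1·(≡4) mod 5; (4|5)=+1, (4|5)=+1; (−1)^{0·-1·2}·(+1)^-1·(+1)^0 = +1.
v=37: a=37^3·(≡8), b=37^1·(≡22) mod 37; (8|37)=-1, (22|37)=-1; (−1)^{3·1·18}·(-1)^1·(-1)^3 = +1.
v=17: a=17^0·(≡6), b=17^2·(≡12) mod 17; (6|17)=-1, (12|17)=-1; (−1)^{0·2·8}·(-1)^2·(-1)^0 = +1.
v=29: a=29^2·(≡24), b=29^1·(≡6) mod 29; (24|29)=+1, (6|29)=+1; (−1)^{2·1·14}·(+1)^1·(+1)^2 = +1.
v=2: v_2(a)=3, v_2(b)=2; units ≡ 5, 3 (mod 8); ε·ε+αω+βω = 0·1+3·1+2·1 ≡ 1  ⇒  (a,b)_2 = -1.
v=∞: 74 > 0 and -1164205 < 0  ⇒  (a,b)_∞ = +1.
(74, -1164205 / ℚ) ramifies at {2, 31}: a division algebra.

[2, 31]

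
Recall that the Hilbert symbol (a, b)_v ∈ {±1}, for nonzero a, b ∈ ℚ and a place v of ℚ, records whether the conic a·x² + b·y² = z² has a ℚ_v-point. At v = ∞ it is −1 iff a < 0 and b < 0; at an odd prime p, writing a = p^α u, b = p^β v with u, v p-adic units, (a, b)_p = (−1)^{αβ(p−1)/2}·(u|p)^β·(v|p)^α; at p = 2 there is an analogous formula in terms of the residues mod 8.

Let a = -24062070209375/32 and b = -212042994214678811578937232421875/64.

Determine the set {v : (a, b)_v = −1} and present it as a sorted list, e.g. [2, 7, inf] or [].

(a, b) ≡ (-464830, -113035) mod (ℚ^×)²; places V = {2, 3, 5, 11, 13, 23, 37, 43, 47, ∞}.
(a,b)_2: α=-5, β=-6; u≡1, v≡5 (mod 8); ε(u)ε(v)=0·0, αω(v)=-5·1, βω(u)=-6·0; sum ≡ 1  ⇒  -1.
(a,b)_∞: sgn(-464830)=−, sgn(-113035)=−, so -1.
(a,b)_37: α=2, u≡4; β=5, v≡28 (mod 37); (4|37)=+1, (28|37)=+1; sign (−1)^0·+1^5·+1^2 = +1.
(a,b)_23: α=1, u≡20; β=2, v≡15 (mod 23); (20|23)=-1, (15|23)=-1; sign (−1)^0·-1^2·-1^1 = -1.
(a,b)_47: α=1, u≡8; β=3, v≡43 (mod 47); (8|47)=+1, (43|47)=-1; sign (−1)^1·+1^3·-1^1 = +1.
(a,b)_5: α=5, u≡4; β=9, v≡3 (mod 5); (4|5)=+1, (3|5)=-1; sign (−1)^0·+1^9·-1^5 = -1.
(a,b)_11: α=2, u≡7; β=4, v≡4 (mod 11); (7|11)=-1, (4|11)=+1; sign (−1)^0·-1^4·+1^2 = +1.
(a,b)_13: α=0, u≡6; β=1, v≡2 (mod 13); (6|13)=-1, (2|13)=-1; sign (−1)^0·-1^1·-1^0 = -1.
(a,b)_43: α=1, u≡18; β=2, v≡37 (mod 43); (18|43)=-1, (37|43)=-1; sign (−1)^0·-1^2·-1^1 = -1.
(a,b)_3: α=0, u≡2; β=4, v≡2 (mod 3); (2|3)=-1, (2|3)=-1; sign (−1)^0·-1^4·-1^0 = +1.
Ram(-464830, -113035) = {2, 5, 13, 23, 43, ∞}; no ℚ_2-point on the conic.

[2, 5, 13, 23, 43, inf]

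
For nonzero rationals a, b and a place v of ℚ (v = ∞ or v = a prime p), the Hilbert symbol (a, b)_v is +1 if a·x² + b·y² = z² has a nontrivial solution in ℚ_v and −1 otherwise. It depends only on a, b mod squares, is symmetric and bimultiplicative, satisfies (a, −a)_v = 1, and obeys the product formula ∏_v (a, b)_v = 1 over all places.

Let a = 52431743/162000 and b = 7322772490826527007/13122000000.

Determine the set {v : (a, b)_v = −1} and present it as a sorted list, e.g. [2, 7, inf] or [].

[23, 41]

(a, b) ≡ (1551235, 2494) mod (ℚ^×)²; places V = {2, 3, 5, 7, 13, 19, 23, 29, 41, 43, 47, ∞}.
(a,b)_43: α=0, u≡11; β=1, v≡35 (mod 43); (11|43)=+1, (35|43)=+1; sign (−1)^0·+1^1·+1^0 = +1.
(a,b)_13: α=2, u≡4; β=2, v≡5 (mod 13); (4|13)=+1, (5|13)=-1; sign (−1)^0·+1^2·-1^2 = +1.
(a,b)_5: α=-3, u≡3; β=-6, v≡4 (mod 5); (3|5)=-1, (4|5)=+1; sign (−1)^0·-1^-6·+1^-3 = +1.
(a,b)_41: α=1, u≡31; β=2, v≡13 (mod 41); (31|41)=+1, (13|41)=-1; sign (−1)^0·+1^2·-1^1 = -1.
(a,b)_7: α=1, u≡3; β=2, v≡2 (mod 7); (3|7)=-1, (2|7)=+1; sign (−1)^0·-1^2·+1^1 = +1.
(a,b)_23: α=1, u≡8; β=2, v≡15 (mod 23); (8|23)=+1, (15|23)=-1; sign (−1)^0·+1^2·-1^1 = -1.
(a,b)_47: α=1, u≡13; β=2, v≡2 (mod 47); (13|47)=-1, (2|47)=+1; sign (−1)^0·-1^2·+1^1 = +1.
(a,b)_19: α=0, u≡14; β=2, v≡4 (mod 19); (14|19)=-1, (4|19)=+1; sign (−1)^0·-1^2·+1^0 = +1.
(a,b)_∞: sgn(1551235)=+, sgn(2494)=+, so +1.
(a,b)_3: α=-4, u≡1; β=-8, v≡1 (mod 3); (1|3)=+1, (1|3)=+1; sign (−1)^0·+1^-8·+1^-4 = +1.
(a,b)_2: α=-4, β=-7; u≡3, v≡7 (mod 8); ε(u)ε(v)=1·1, αω(v)=-4·0, βω(u)=-7·1; sum ≡ 0  ⇒  +1.
(a,b)_29: α=0, u≡20; β=1, v≡25 (mod 29); (20|29)=+1, (25|29)=+1; sign (−1)^0·+1^1·+1^0 = +1.
(1551235, 2494 / ℚ) ramifies at {23, 41}: a division algebra.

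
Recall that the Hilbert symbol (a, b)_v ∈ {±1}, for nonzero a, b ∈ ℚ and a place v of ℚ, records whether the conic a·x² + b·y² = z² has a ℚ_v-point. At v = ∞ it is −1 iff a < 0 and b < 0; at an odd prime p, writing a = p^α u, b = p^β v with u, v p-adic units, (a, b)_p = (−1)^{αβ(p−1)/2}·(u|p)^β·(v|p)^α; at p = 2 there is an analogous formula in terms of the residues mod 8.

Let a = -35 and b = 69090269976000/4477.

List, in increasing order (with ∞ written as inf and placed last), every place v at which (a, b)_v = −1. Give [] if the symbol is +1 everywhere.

Mod squares: a ≡ -35, b ≡ 11733995. Check v ∈ {∞, 2, 3, 5, 7, 11, 13, 17, 37, 41}.
v=7: a=7^1·(≡2), b=7^1·(≡4) mod 7; (2|7)=+1, (4|7)=+1; (−1)^{1·1·3}·(+1)^1·(+1)^1 = -1.
v=∞: -35 < 0 and 11733995 > 0  ⇒  (a,b)_∞ = +1.
v=37: a=37^0·(≡2), b=37^-1·(≡22) mod 37; (2|37)=-1, (22|37)=-1; (−1)^{0·-1·18}·(-1)^-1·(-1)^0 = -1.
v=11: a=11^0·(≡9), b=11^-2·(≡5) mod 11; (9|11)=+1, (5|11)=+1; (−1)^{0·-2·5}·(+1)^-2·(+1)^0 = +1.
v=41: a=41^0·(≡6), b=41^3·(≡12) mod 41; (6|41)=-1, (12|41)=-1; (−1)^{0·3·20}·(-1)^3·(-1)^0 = -1.
v=2: v_2(a)=0, v_2(b)=6; units ≡ 5, 3 (mod 8); ε·ε+αω+βω = 0·1+0·1+6·1 ≡ 0  ⇒  (a,b)_2 = +1.
v=3: a=3^0·(≡1), b=3^4·(≡2) mod 3; (1|3)=+1, (2|3)=-1; (−1)^{0·4·1}·(+1)^4·(-1)^0 = +1.
v=17: a=17^0·(≡16), b=17^1·(≡16) mod 17; (16|17)=+1, (16|17)=+1; (−1)^{0·1·8}·(+1)^1·(+1)^0 = +1.
v=5: a=5^1·(≡3), b=5^3·(≡4) mod 5; (3|5)=-1, (4|5)=+1; (−1)^{1·3·2}·(-1)^3·(+1)^1 = -1.
v=13: a=13^0·(≡4), b=13^1·(≡9) mod 13; (4|13)=+1, (9|13)=+1; (−1)^{0·1·6}·(+1)^1·(+1)^0 = +1.
(-35, 11733995 / ℚ) ramifies at {5, 7, 37, 41}: a division algebra.

[5, 7, 37, 41]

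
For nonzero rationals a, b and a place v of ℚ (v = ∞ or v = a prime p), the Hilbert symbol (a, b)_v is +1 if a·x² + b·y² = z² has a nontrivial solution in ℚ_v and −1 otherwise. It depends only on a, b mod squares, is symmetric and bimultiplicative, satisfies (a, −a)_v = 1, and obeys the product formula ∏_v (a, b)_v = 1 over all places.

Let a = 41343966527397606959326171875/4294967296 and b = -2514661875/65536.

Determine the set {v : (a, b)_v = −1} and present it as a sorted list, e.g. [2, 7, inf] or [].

(a, b) ≡ (29058315, -447051) mod (ℚ^×)²; places V = {2, 3, 5, 11, 13, 19, 23, 31, ∞}.
(a,b)_31: α=3, u≡2; β=1, v≡20 (mod 31); (2|31)=+1, (20|31)=+1; sign (−1)^1·+1^1·+1^3 = -1.
(a,b)_3: α=9, u≡2; β=3, v≡2 (mod 3); (2|3)=-1, (2|3)=-1; sign (−1)^1·-1^3·-1^9 = -1.
(a,b)_5: α=11, u≡2; β=4, v≡1 (mod 5); (2|5)=-1, (1|5)=+1; sign (−1)^0·-1^4·+1^11 = +1.
(a,b)_23: α=3, u≡7; β=1, v≡15 (mod 23); (7|23)=-1, (15|23)=-1; sign (−1)^1·-1^1·-1^3 = -1.
(a,b)_∞: sgn(29058315)=+, sgn(-447051)=−, so +1.
(a,b)_19: α=3, u≡15; β=1, v≡10 (mod 19); (15|19)=-1, (10|19)=-1; sign (−1)^1·-1^1·-1^3 = -1.
(a,b)_11: α=3, u≡4; β=1, v≡3 (mod 11); (4|11)=+1, (3|11)=+1; sign (−1)^1·+1^1·+1^3 = -1.
(a,b)_2: α=-32, β=-16; u≡3, v≡5 (mod 8); ε(u)ε(v)=1·0, αω(v)=-32·1, βω(u)=-16·1; sum ≡ 0  ⇒  +1.
(a,b)_13: α=1, u≡3; β=0, v≡5 (mod 13); (3|13)=+1, (5|13)=-1; sign (−1)^0·+1^0·-1^1 = -1.
Ram(29058315, -447051) = {3, 11, 13, 19, 23, 31}; no ℚ_3-point on the conic.

[3, 11, 13, 19, 23, 31]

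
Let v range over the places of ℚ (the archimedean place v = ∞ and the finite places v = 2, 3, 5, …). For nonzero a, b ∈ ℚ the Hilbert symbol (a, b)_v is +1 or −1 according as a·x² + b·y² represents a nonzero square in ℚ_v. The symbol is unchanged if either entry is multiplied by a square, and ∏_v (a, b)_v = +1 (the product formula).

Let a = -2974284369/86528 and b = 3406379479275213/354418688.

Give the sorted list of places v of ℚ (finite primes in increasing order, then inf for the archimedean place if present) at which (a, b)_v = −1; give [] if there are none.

(a, b) ≡ (-2, 106) mod (ℚ^×)²; places V = {2, 3, 7, 13, 53, ∞}.
(a,b)_53: α=2, u≡18; β=3, v≡18 (mod 53); (18|53)=-1, (18|53)=-1; sign (−1)^0·-1^3·-1^2 = -1.
(a,b)_2: α=-9, β=-21; u≡7, v≡5 (mod 8); ε(u)ε(v)=1·0, αω(v)=-9·1, βω(u)=-21·0; sum ≡ 1  ⇒  -1.
(a,b)_7: α=6, u≡3; β=10, v≡4 (mod 7); (3|7)=-1, (4|7)=+1; sign (−1)^0·-1^10·+1^6 = +1.
(a,b)_∞: sgn(-2)=−, sgn(106)=+, so +1.
(a,b)_3: α=2, u≡1; β=4, v≡1 (mod 3); (1|3)=+1, (1|3)=+1; sign (−1)^0·+1^4·+1^2 = +1.
(a,b)_13: α=-2, u≡7; β=-2, v≡5 (mod 13); (7|13)=-1, (5|13)=-1; sign (−1)^0·-1^-2·-1^-2 = +1.
|Ram(-2, 106)| = 2, even; anisotropic at {2, 53}.

[2, 53]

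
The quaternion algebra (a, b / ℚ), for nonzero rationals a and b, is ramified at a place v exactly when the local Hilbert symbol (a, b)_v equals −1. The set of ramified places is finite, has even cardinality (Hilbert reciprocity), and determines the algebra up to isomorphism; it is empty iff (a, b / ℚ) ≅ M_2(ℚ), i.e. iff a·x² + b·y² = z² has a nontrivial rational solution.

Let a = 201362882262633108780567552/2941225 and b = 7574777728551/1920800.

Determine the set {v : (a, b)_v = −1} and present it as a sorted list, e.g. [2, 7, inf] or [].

(a, b) ≡ (187, 1102) mod (ℚ^×)²; places V = {2, 3, 5, 7, 11, 17, 19, 29, ∞}.
(a,b)_2: α=10, β=-5; u≡3, v≡7 (mod 8); ε(u)ε(v)=1·1, αω(v)=10·0, βω(u)=-5·1; sum ≡ 0  ⇒  +1.
(a,b)_11: α=7, u≡10; β=4, v≡6 (mod 11); (10|11)=-1, (6|11)=-1; sign (−1)^0·-1^4·-1^7 = -1.
(a,b)_3: α=4, u≡1; β=2, v≡1 (mod 3); (1|3)=+1, (1|3)=+1; sign (−1)^0·+1^2·+1^4 = +1.
(a,b)_∞: sgn(187)=+, sgn(1102)=+, so +1.
(a,b)_7: α=-6, u≡5; β=-4, v≡6 (mod 7); (5|7)=-1, (6|7)=-1; sign (−1)^0·-1^-4·-1^-6 = +1.
(a,b)_17: α=7, u≡7; β=2, v≡14 (mod 17); (7|17)=-1, (14|17)=-1; sign (−1)^0·-1^2·-1^7 = -1.
(a,b)_29: α=2, u≡4; β=1, v≡22 (mod 29); (4|29)=+1, (22|29)=+1; sign (−1)^0·+1^1·+1^2 = +1.
(a,b)_19: α=2, u≡4; β=3, v≡6 (mod 19); (4|19)=+1, (6|19)=+1; sign (−1)^0·+1^3·+1^2 = +1.
(a,b)_5: α=-2, u≡3; β=-2, v≡3 (mod 5); (3|5)=-1, (3|5)=-1; sign (−1)^0·-1^-2·-1^-2 = +1.
(187, 1102 / ℚ) ramifies at {11, 17}: a division algebra.

[11, 17]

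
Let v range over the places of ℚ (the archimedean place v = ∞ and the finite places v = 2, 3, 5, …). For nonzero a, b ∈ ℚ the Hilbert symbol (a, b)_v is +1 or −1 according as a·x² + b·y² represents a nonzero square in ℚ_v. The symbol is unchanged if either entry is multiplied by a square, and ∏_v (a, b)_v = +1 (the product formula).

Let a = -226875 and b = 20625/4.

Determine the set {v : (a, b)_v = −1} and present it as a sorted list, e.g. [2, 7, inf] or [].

[3, 11]

Mod squares: a ≡ -3, b ≡ 33. Check v ∈ {∞, 2, 3, 5, 11}.
v=2: v_2(a)=0, v_2(b)=-2; units ≡ 5, 1 (mod 8); ε·ε+αω+βω = 0·0+0·0+-2·1 ≡ 0  ⇒  (a,b)_2 = +1.
v=5: a=5^4·(≡2), b=5^4·(≡2) mod 5; (2|5)=-1, (2|5)=-1; (−1)^{4·4·2}·(-1)^4·(-1)^4 = +1.
v=3: a=3^1·(≡2), b=3^1·(≡2) mod 3; (2|3)=-1, (2|3)=-1; (−1)^{1·1·1}·(-1)^1·(-1)^1 = -1.
v=11: a=11^2·(≡6), b=11^1·(≡4) mod 11; (6|11)=-1, (4|11)=+1; (−1)^{2·1·5}·(-1)^1·(+1)^2 = -1.
v=∞: -3 < 0 and 33 > 0  ⇒  (a,b)_∞ = +1.
|Ram(-3, 33)| = 2, even; anisotropic at {3, 11}.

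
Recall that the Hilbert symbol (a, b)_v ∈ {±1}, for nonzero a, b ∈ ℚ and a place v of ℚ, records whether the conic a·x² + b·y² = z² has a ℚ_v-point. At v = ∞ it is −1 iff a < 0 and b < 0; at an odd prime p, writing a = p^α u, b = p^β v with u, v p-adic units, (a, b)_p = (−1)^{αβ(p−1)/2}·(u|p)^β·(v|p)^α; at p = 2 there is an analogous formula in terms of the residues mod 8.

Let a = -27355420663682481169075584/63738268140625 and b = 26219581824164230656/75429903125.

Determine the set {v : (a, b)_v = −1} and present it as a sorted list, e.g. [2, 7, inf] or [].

[2, 7, 11, 23]

Mod squares: a ≡ -201894, b ≡ 6270. Check v ∈ {∞, 2, 3, 5, 7, 11, 13, 17, 19, 23}.
v=2: v_2(a)=7, v_2(b)=9; units ≡ 5, 7 (mod 8); ε·ε+αω+βω = 0·1+7·0+9·1 ≡ 1  ⇒  (a,b)_2 = -1.
v=19: a=19^1·(≡10), b=19^1·(≡11) mod 19; (10|19)=-1, (11|19)=+1; (−1)^{1·1·9}·(-1)^1·(+1)^1 = +1.
v=23: a=23^5·(≡2), b=23^2·(≡22) mod 23; (2|23)=+1, (22|23)=-1; (−1)^{5·2·11}·(+1)^2·(-1)^5 = -1.
v=7: a=7^7·(≡6), b=7^4·(≡6) mod 7; (6|7)=-1, (6|7)=-1; (−1)^{7·4·3}·(-1)^4·(-1)^7 = -1.
v=17: a=17^-6·(≡4), b=17^-6·(≡6) mod 17; (4|17)=+1, (6|17)=-1; (−1)^{-6·-6·8}·(+1)^-6·(-1)^-6 = +1.
v=∞: -201894 < 0 and 6270 > 0  ⇒  (a,b)_∞ = +1.
v=5: a=5^-6·(≡1), b=5^-5·(≡4) mod 5; (1|5)=+1, (4|5)=+1; (−1)^{-6·-5·2}·(+1)^-5·(+1)^-6 = +1.
v=3: a=3^13·(≡1), b=3^13·(≡2) mod 3; (1|3)=+1, (2|3)=-1; (−1)^{13·13·1}·(+1)^13·(-1)^13 = +1.
v=11: a=11^3·(≡3), b=11^3·(≡1) mod 11; (3|11)=+1, (1|11)=+1; (−1)^{3·3·5}·(+1)^3·(+1)^3 = -1.
v=13: a=13^-2·(≡9), b=13^0·(≡10) mod 13; (9|13)=+1, (10|13)=+1; (−1)^{-2·0·6}·(+1)^0·(+1)^-2 = +1.
|Ram(-201894, 6270)| = 4, even; anisotropic at {2, 7, 11, 23}.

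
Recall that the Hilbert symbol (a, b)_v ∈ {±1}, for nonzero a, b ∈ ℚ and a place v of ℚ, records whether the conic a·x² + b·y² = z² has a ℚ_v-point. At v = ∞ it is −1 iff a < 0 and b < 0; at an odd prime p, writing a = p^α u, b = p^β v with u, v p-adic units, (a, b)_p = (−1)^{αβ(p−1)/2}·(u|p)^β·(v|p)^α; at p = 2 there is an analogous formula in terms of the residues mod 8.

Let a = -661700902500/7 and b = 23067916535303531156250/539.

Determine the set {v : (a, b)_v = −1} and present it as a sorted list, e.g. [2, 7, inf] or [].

(a, b) ≡ (-7, 10846) mod (ℚ^×)²; places V = {2, 3, 5, 7, 11, 17, 19, 29, ∞}.
(a,b)_∞: sgn(-7)=−, sgn(10846)=+, so +1.
(a,b)_7: α=-1, u≡6; β=-2, v≡5 (mod 7); (6|7)=-1, (5|7)=-1; sign (−1)^0·-1^-2·-1^-1 = -1.
(a,b)_3: α=2, u≡2; β=10, v≡1 (mod 3); (2|3)=-1, (1|3)=+1; sign (−1)^0·-1^10·+1^2 = +1.
(a,b)_5: α=4, u≡3; β=6, v≡1 (mod 5); (3|5)=-1, (1|5)=+1; sign (−1)^0·-1^6·+1^4 = +1.
(a,b)_29: α=2, u≡22; β=3, v≡3 (mod 29); (22|29)=+1, (3|29)=-1; sign (−1)^0·+1^3·-1^2 = +1.
(a,b)_19: α=0, u≡15; β=2, v≡5 (mod 19); (15|19)=-1, (5|19)=+1; sign (−1)^0·-1^2·+1^0 = +1.
(a,b)_11: α=2, u≡5; β=-1, v≡8 (mod 11); (5|11)=+1, (8|11)=-1; sign (−1)^0·+1^-1·-1^2 = +1.
(a,b)_2: α=2, β=1; u≡1, v≡7 (mod 8); ε(u)ε(v)=0·1, αω(v)=2·0, βω(u)=1·0; sum ≡ 0  ⇒  +1.
(a,b)_17: α=2, u≡11; β=5, v≡4 (mod 17); (11|17)=-1, (4|17)=+1; sign (−1)^0·-1^5·+1^2 = -1.
(-7, 10846 / ℚ) ramifies at {7, 17}: a division algebra.

[7, 17]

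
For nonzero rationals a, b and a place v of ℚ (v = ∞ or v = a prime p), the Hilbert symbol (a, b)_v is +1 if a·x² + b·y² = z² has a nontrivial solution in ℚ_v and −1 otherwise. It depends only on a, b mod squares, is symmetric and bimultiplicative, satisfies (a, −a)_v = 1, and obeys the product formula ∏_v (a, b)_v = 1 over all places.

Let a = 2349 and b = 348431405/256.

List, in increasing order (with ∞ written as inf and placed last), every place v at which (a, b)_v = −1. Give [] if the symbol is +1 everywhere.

[19, 37]

Mod squares: a ≡ 29, b ≡ 24605. Check v ∈ {∞, 2, 3, 5, 7, 17, 19, 29, 37}.
v=29: a=29^1·(≡23), b=29^0·(≡23) mod 29; (23|29)=+1, (23|29)=+1; (−1)^{1·0·14}·(+1)^0·(+1)^1 = +1.
v=2: v_2(a)=0, v_2(b)=-8; units ≡ 5, 5 (mod 8); ε·ε+αω+βω = 0·0+0·1+-8·1 ≡ 0  ⇒  (a,b)_2 = +1.
v=17: a=17^0·(≡3), b=17^2·(≡5) mod 17; (3|17)=-1, (5|17)=-1; (−1)^{0·2·8}·(-1)^2·(-1)^0 = +1.
v=7: a=7^0·(≡4), b=7^3·(≡4) mod 7; (4|7)=+1, (4|7)=+1; (−1)^{0·3·3}·(+1)^3·(+1)^0 = +1.
v=∞: 29 > 0 and 24605 > 0  ⇒  (a,b)_∞ = +1.
v=37: a=37^0·(≡18), b=37^1·(≡9) mod 37; (18|37)=-1, (9|37)=+1; (−1)^{0·1·18}·(-1)^1·(+1)^0 = -1.
v=19: a=19^0·(≡12), b=19^1·(≡2) mod 19; (12|19)=-1, (2|19)=-1; (−1)^{0·1·9}·(-1)^1·(-1)^0 = -1.
v=3: a=3^4·(≡2), b=3^0·(≡2) mod 3; (2|3)=-1, (2|3)=-1; (−1)^{4·0·1}·(-1)^0·(-1)^4 = +1.
v=5: a=5^0·(≡4), b=5^1·(≡1) mod 5; (4|5)=+1, (1|5)=+1; (−1)^{0·1·2}·(+1)^1·(+1)^0 = +1.
|Ram(29, 24605)| = 2, even; anisotropic at {19, 37}.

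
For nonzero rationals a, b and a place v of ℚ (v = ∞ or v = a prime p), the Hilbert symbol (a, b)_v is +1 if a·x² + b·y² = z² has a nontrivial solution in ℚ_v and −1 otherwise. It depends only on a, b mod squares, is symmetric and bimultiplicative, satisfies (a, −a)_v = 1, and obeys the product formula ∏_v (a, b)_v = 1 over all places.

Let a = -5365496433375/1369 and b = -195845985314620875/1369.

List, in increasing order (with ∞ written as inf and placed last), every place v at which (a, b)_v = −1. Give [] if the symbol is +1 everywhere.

(a, b) ≡ (-85215, -1235) mod (ℚ^×)²; places V = {2, 3, 5, 13, 19, 23, 37, ∞}.
(a,b)_13: α=1, u≡4; β=1, v≡1 (mod 13); (4|13)=+1, (1|13)=+1; sign (−1)^0·+1^1·+1^1 = +1.
(a,b)_19: α=1, u≡8; β=1, v≡16 (mod 19); (8|19)=-1, (16|19)=+1; sign (−1)^1·-1^1·+1^1 = +1.
(a,b)_2: α=0, β=0; u≡1, v≡5 (mod 8); ε(u)ε(v)=0·0, αω(v)=0·1, βω(u)=0·0; sum ≡ 0  ⇒  +1.
(a,b)_3: α=3, u≡2; β=4, v≡1 (mod 3); (2|3)=-1, (1|3)=+1; sign (−1)^0·-1^4·+1^3 = +1.
(a,b)_37: α=-2, u≡28; β=-2, v≡14 (mod 37); (28|37)=+1, (14|37)=-1; sign (−1)^0·+1^-2·-1^-2 = +1.
(a,b)_23: α=5, u≡20; β=8, v≡14 (mod 23); (20|23)=-1, (14|23)=-1; sign (−1)^0·-1^8·-1^5 = -1.
(a,b)_∞: sgn(-85215)=−, sgn(-1235)=−, so -1.
(a,b)_5: α=3, u≡2; β=3, v≡2 (mod 5); (2|5)=-1, (2|5)=-1; sign (−1)^0·-1^3·-1^3 = +1.
Ram(-85215, -1235) = {23, ∞}; no ℚ_23-point on the conic.

[23, inf]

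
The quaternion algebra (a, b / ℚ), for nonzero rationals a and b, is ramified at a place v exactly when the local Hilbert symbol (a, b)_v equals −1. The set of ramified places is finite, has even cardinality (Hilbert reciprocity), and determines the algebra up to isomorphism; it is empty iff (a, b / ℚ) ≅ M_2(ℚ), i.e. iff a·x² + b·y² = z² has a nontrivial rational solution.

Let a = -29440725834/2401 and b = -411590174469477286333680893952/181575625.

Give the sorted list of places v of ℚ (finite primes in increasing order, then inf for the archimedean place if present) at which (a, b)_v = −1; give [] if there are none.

(a, b) ≡ (-25194, -390507) mod (ℚ^×)²; places V = {2, 3, 5, 7, 11, 13, 17, 19, 23, 31, 47, ∞}.
(a,b)_2: α=1, β=14; u≡3, v≡5 (mod 8); ε(u)ε(v)=1·0, αω(v)=1·1, βω(u)=14·1; sum ≡ 1  ⇒  -1.
(a,b)_23: α=2, u≡22; β=2, v≡21 (mod 23); (22|23)=-1, (21|23)=-1; sign (−1)^0·-1^2·-1^2 = +1.
(a,b)_11: α=0, u≡10; β=-2, v≡3 (mod 11); (10|11)=-1, (3|11)=+1; sign (−1)^0·-1^-2·+1^0 = +1.
(a,b)_13: α=1, u≡1; β=3, v≡10 (mod 13); (1|13)=+1, (10|13)=+1; sign (−1)^0·+1^3·+1^1 = +1.
(a,b)_31: α=0, u≡28; β=3, v≡28 (mod 31); (28|31)=+1, (28|31)=+1; sign (−1)^0·+1^3·+1^0 = +1.
(a,b)_3: α=1, u≡2; β=3, v≡1 (mod 3); (2|3)=-1, (1|3)=+1; sign (−1)^1·-1^3·+1^1 = +1.
(a,b)_17: α=1, u≡10; β=3, v≡13 (mod 17); (10|17)=-1, (13|17)=+1; sign (−1)^0·-1^3·+1^1 = -1.
(a,b)_7: α=-4, u≡5; β=-4, v≡1 (mod 7); (5|7)=-1, (1|7)=+1; sign (−1)^0·-1^-4·+1^-4 = +1.
(a,b)_47: α=2, u≡41; β=2, v≡8 (mod 47); (41|47)=-1, (8|47)=+1; sign (−1)^0·-1^2·+1^2 = +1.
(a,b)_∞: sgn(-25194)=−, sgn(-390507)=−, so -1.
(a,b)_19: α=1, u≡5; β=5, v≡7 (mod 19); (5|19)=+1, (7|19)=+1; sign (−1)^1·+1^5·+1^1 = -1.
(a,b)_5: α=0, u≡1; β=-4, v≡3 (mod 5); (1|5)=+1, (3|5)=-1; sign (−1)^0·+1^-4·-1^0 = +1.
Ram(-25194, -390507) = {2, 17, 19, ∞}; no ℚ_2-point on the conic.

[2, 17, 19, inf]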